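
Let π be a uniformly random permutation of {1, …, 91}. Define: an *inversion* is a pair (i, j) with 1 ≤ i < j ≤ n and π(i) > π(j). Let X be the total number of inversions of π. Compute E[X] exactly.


Write X = Σ X_I over the C(91, 2) = 4095 pairs i < j, with X_I the indicator of one inversion.
There are 4095 indicators.
For each fixed pair i < j, the values π(i) and π(j) are two distinct elements of {1, …, 91} in uniformly random order; by symmetry P[π(i) > π(j)] = 1/2.
By linearity: E[X] = 4095 · (1/2) = C(91, 2) · (1/2) = 4095/2 = 4095/2 ≈ 2047.50000.

E[X] = 4095/2 = 2047.50000.


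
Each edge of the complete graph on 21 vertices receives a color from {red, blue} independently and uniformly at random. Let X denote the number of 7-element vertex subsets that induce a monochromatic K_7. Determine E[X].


Let X = Σ_S X_S over the C(21, 7) = 116280 subsets S of size 7, where X_S = 1 if the K_7 on S is monochromatic.
For a fixed S, the K_7 on S has C(7, 2) = 21 edges. P[all 21 edges red] = (1/2)^21, and likewise for blue, so P[monochromatic] = 2·(1/2)^21 = 2^{1 − 21} = 1/1048576.
By linearity: E[X] = C(21, 7) · 2^{1 − 21} = 116280 · 1/1048576 = 14535/131072.
Numerically: E[X] ≈ 0.1109.

E[X] = C(21,7)·2^(1−C(7,2)) = 14535/131072 ≈ 0.1109.


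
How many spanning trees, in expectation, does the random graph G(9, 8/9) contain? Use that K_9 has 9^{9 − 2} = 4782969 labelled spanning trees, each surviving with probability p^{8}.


K_9 has 9^{9 − 2} = 4782969 labelled spanning trees.
For each such spanning tree H, let X_H = 1 if all 8 edges of H are present in G. Then P[X_H = 1] = p^{8} = (8/9)^{8} = 16777216/43046721.
By linearity of expectation: E[X] = Σ_H E[X_H] = 4782969 · p^{8} = 4782969 · 16777216/43046721 = 16777216/9.
Numerically: E[X] ≈ 1.86e+06.

E[X] = 4782969 · (8/9)^{8} = 16777216/9 ≈ 1.86e+06.


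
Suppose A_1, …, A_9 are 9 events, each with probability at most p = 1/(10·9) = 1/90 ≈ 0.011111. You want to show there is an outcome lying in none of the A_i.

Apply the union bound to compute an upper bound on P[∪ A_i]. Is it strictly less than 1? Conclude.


Union bound: P[∪_{i=1}^{9} A_i] ≤ Σ_i P[A_i] ≤ 9·p = 9·(1/90) = 1/10.
Numerically: 1/10 ≈ 0.100000.
Is 1/10 < 1? YES.
Since P[∪ A_i] ≤ 1/10 < 1, the complement has P[∩ A_i^c] ≥ 1 − 1/10 = 9/10 > 0, so some outcome avoids every A_i.

9·p = 1/10 ≈ 0.100000; existence CERTIFIED by the union bound.


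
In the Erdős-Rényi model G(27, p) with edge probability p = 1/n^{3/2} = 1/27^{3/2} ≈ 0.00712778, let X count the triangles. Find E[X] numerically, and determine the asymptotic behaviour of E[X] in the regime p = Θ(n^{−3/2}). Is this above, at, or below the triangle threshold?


Number of potential triangles: C(27, 3) = 2925.
Each occurs with probability p³ ≈ (0.00712778)³ ≈ 3.62128796e-07.
By linearity: E[X] = C(27, 3)·p³ ≈ 2925 · 3.62128796e-07 ≈ 0.001059.
Since α = 3/2 > 1, p = c/n^{3/2} = o(1/n) is below the triangle threshold p ~ 1/n. Asymptotically E[X] ~ (c³/6)·n^{3(1−α)} = (1³/6)·n^{-1.5} → 0, so by Markov's inequality G has no triangles w.h.p.

E[X] ≈ 0.001059; in regime p = Θ(1/n^{3/2}) E[X] tends to 0 (below the triangle threshold p ~ 1/n).


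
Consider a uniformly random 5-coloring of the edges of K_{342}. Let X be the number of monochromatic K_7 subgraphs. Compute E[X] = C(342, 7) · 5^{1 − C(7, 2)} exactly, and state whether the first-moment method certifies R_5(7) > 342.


E[X] = C(342, 7) · 5^{1 − 21} = 102073837467888 · 5^{−20} = 102073837467888/95367431640625.
As a reduced fraction: E[X] = 102073837467888/95367431640625 ≈ 1.0703.
Is E[X] < 1? NO.
Since E[X] ≥ 1, the first-moment bound is inconclusive at n = 342; it does NOT by itself certify R_5(7) > 342.

E[X] = 102073837467888/95367431640625 ≈ 1.0703; E[X] ≥ 1; first-moment method inconclusive here.


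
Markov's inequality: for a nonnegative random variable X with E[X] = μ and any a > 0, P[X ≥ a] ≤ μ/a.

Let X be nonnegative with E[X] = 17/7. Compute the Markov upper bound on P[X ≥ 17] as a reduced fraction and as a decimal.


μ = E[X] = 17/7, a = 17.
Markov: P[X ≥ 17] ≤ μ/a = (17/7)/17 = 1/7.
Numerically: ≈ 0.142857.
(Since a = 17 > μ = 2.428571, the bound 1/7 is < 1 and informative.)

P[X ≥ 17] ≤ 1/7 ≈ 0.142857.


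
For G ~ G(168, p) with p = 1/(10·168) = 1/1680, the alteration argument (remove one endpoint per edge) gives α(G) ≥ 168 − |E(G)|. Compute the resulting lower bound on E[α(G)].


E[|E(G)|] = C(168, 2)·p = 14028 · (1/1680) = 167/20.
E[α(G)] ≥ n − E[|E(G)|] = 168 − 167/20 = 3193/20.
Numerically: ≈ 159.65000.
(This is only a lower bound; the true E[α(G)] may be larger.)

E[α(G)] ≥ 3193/20 ≈ 159.65000.


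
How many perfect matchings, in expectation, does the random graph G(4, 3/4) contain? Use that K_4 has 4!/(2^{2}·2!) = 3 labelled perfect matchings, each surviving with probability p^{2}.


K_4 has 4!/(2^{2}·2!) = 3 labelled perfect matchings.
For each such perfect matching H, let X_H = 1 if all 2 edges of H are present in G. Then P[X_H = 1] = p^{2} = (3/4)^{2} = 9/16.
By linearity of expectation: E[X] = Σ_H E[X_H] = 3 · p^{2} = 3 · 9/16 = 27/16.
Numerically: E[X] ≈ 1.6875.

E[X] = 3 · (3/4)^{2} = 27/16 ≈ 1.6875.


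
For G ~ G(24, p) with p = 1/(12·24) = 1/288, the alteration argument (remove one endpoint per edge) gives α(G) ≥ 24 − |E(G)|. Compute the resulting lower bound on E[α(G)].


E[|E(G)|] = C(24, 2)·p = 276 · (1/288) = 23/24.
E[α(G)] ≥ n − E[|E(G)|] = 24 − 23/24 = 553/24.
Numerically: ≈ 23.04167.
(This is only a lower bound; the true E[α(G)] may be larger.)

E[α(G)] ≥ 553/24 ≈ 23.04167.


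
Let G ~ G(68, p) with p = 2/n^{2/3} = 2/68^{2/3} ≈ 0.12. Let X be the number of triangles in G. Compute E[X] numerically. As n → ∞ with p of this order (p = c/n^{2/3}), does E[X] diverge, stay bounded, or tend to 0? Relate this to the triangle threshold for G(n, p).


Number of potential triangles: C(68, 3) = 50116.
Each occurs with probability p³ ≈ (0.12)³ ≈ 1.73010e-03.
By linearity: E[X] = C(68, 3)·p³ ≈ 50116 · 1.73010e-03 ≈ 86.706.
Since α = 2/3 < 1, p = c/n^{2/3} ≫ 1/n is above the triangle threshold p ~ 1/n. Asymptotically E[X] ~ (c³/6)·n^{3(1−α)} = (2³/6)·n^{1} → ∞; triangles are abundant w.h.p.

E[X] ≈ 86.706; in regime p = Θ(1/n^{2/3}) E[X] diverges (above the triangle threshold p ~ 1/n).


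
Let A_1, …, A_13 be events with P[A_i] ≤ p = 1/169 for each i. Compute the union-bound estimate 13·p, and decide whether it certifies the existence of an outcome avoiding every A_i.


Union bound: P[∪_{i=1}^{13} A_i] ≤ Σ_i P[A_i] ≤ 13·p = 13·(1/169) = 1/13.
Numerically: 1/13 ≈ 0.076923.
Is 1/13 < 1? YES.
Since P[∪ A_i] ≤ 1/13 < 1, the complement has P[∩ A_i^c] ≥ 1 − 1/13 = 12/13 > 0, so some outcome avoids every A_i.

13·p = 1/13 ≈ 0.076923; existence CERTIFIED by the union bound.


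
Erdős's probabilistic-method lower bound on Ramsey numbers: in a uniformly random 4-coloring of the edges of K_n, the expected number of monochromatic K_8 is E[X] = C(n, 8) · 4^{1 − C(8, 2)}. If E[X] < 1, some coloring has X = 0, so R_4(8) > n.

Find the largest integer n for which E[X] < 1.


We need C(n, 8) · 4^{1 − 28} < 1, i.e. C(n, 8) < 4^{28 − 1} = 18014398509481984.
Check values of n near the boundary:
  n = 406: C(406, 8) = 17082453897995850; 17082453897995850 < 18014398509481984? YES
  n = 407: C(407, 8) = 17424959239309050; 17424959239309050 < 18014398509481984? YES
  n = 408: C(408, 8) = 17773458424095231; 17773458424095231 < 18014398509481984? YES
  n = 409: C(409, 8) = 18128041135797879; 18128041135797879 < 18014398509481984? NO
  n = 410: C(410, 8) = 18488798173326195; 18488798173326195 < 18014398509481984? NO
  n = 411: C(411, 8) = 18855821462126715; 18855821462126715 < 18014398509481984? NO
The largest n with C(n, 8) < 18014398509481984 is n = 408 (where E[X] = 17773458424095231/18014398509481984 ≈ 0.98663). Hence R_4(8) > 408, i.e. R_4(8) ≥ 409.

Largest n = 408; hence R_4(8) > 408.


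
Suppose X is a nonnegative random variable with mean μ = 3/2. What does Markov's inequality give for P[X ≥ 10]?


μ = E[X] = 3/2, a = 10.
Markov: P[X ≥ 10] ≤ μ/a = (3/2)/10 = 3/20.
Numerically: ≈ 0.15000.
(Since a = 10 > μ = 1.50000, the bound 3/20 is < 1 and informative.)

P[X ≥ 10] ≤ 3/20 ≈ 0.15000.


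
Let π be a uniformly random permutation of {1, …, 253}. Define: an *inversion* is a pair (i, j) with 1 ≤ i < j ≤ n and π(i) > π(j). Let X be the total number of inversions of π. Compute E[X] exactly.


Write X = Σ X_I over the C(253, 2) = 31878 pairs i < j, with X_I the indicator of one inversion.
There are 31878 indicators.
For each fixed pair i < j, the values π(i) and π(j) are two distinct elements of {1, …, 253} in uniformly random order; by symmetry P[π(i) > π(j)] = 1/2.
By linearity: E[X] = 31878 · (1/2) = C(253, 2) · (1/2) = 31878/2 = 15939 ≈ 15939.00000.

E[X] = 15939 = 15939.00000.


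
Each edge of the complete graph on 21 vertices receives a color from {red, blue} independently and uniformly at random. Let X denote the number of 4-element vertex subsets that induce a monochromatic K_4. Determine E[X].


Let X = Σ_S X_S over the C(21, 4) = 5985 subsets S of size 4, where X_S = 1 if the K_4 on S is monochromatic.
For a fixed S, the K_4 on S has C(4, 2) = 6 edges. P[all 6 edges red] = (1/2)^6, and likewise for blue, so P[monochromatic] = 2·(1/2)^6 = 2^{1 − 6} = 1/32.
Summing: E[X] = C(21, 4) · 2^{1 − 6} = 5985 · 1/32 = 5985/32.
Numerically: E[X] ≈ 187.0312.

E[X] = C(21,4)·2^(1−C(4,2)) = 5985/32 ≈ 187.0312.


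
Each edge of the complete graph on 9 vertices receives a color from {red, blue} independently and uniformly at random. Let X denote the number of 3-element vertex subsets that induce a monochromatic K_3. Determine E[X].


Let X = Σ_S X_S over the C(9, 3) = 84 subsets S of size 3, where X_S = 1 if the K_3 on S is monochromatic.
For a fixed S, the K_3 on S has C(3, 2) = 3 edges. P[all 3 edges red] = (1/2)^3, and likewise for blue, so P[monochromatic] = 2·(1/2)^3 = 2^{1 − 3} = 1/4.
By linearity of expectation: E[X] = C(9, 3) · 2^{1 − 3} = 84 · 1/4 = 21.
Numerically: E[X] ≈ 21.0000.

E[X] = C(9,3)·2^(1−C(3,2)) = 21 ≈ 21.0000.


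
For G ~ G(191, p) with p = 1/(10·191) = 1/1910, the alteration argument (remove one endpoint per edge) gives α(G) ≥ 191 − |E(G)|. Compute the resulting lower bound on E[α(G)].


E[|E(G)|] = C(191, 2)·p = 18145 · (1/1910) = 19/2.
E[α(G)] ≥ n − E[|E(G)|] = 191 − 19/2 = 363/2.
Numerically: ≈ 181.5000.
(This is only a lower bound; the true E[α(G)] may be larger.)

E[α(G)] ≥ 363/2 ≈ 181.5000.


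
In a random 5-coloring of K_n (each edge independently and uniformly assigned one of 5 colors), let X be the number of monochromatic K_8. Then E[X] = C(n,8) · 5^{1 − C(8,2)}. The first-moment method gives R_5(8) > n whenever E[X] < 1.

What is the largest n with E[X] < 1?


We need C(n, 8) · 5^{1 − 28} < 1, i.e. C(n, 8) < 5^{28 − 1} = 7450580596923828125.
Check values of n near the boundary:
  n = 858: C(858, 8) = 7049584530256467771; 7049584530256467771 < 7450580596923828125? YES
  n = 859: C(859, 8) = 7115855595170747139; 7115855595170747139 < 7450580596923828125? YES
  n = 860: C(860, 8) = 7182671140665308145; 7182671140665308145 < 7450580596923828125? YES
  n = 861: C(861, 8) = 7250034996615275865; 7250034996615275865 < 7450580596923828125? YES
  n = 862: C(862, 8) = 7317951015318931845; 7317951015318931845 < 7450580596923828125? YES
  n = 863: C(863, 8) = 7386423071602617757; 7386423071602617757 < 7450580596923828125? YES
  n = 864: C(864, 8) = 7455455062926006708; 7455455062926006708 < 7450580596923828125? NO
The largest n with C(n, 8) < 7450580596923828125 is n = 863 (where E[X] = 7386423071602617757/7450580596923828125 ≈ 0.9914). Hence R_5(8) > 863, i.e. R_5(8) ≥ 864.

Largest n = 863; hence R_5(8) > 863.


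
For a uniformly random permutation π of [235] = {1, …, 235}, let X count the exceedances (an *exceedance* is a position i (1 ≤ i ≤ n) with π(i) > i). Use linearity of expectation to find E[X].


Write X = Σ_{i=1}^{235} X_i, where X_i = 1_{π(i) > i}.
For each fixed i, π(i) is uniform over {1, …, 235} (marginal of a uniform permutation), so P[π(i) > i] = (n − i)/n. Summing: Σ_{i=1}^{235} (n − i)/n = (0 + 1 + … + 234)/235 = 235(235 − 1)/(2·235) = (235 − 1)/2.
Hence E[X] = Σ_{i=1}^{235} (235 − i)/235 = 117 ≈ 117.000000.

E[X] = 117 = 117.000000.


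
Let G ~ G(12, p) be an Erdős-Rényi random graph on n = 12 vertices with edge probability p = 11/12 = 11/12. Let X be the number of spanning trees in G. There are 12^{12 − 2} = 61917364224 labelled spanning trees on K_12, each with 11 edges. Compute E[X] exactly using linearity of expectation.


K_12 has 12^{12 − 2} = 61917364224 labelled spanning trees.
For each such spanning tree H, let X_H = 1 if all 11 edges of H are present in G. Then P[X_H = 1] = p^{11} = (11/12)^{11} = 285311670611/743008370688.
Summing the indicators: E[X] = Σ_H E[X_H] = 61917364224 · p^{11} = 61917364224 · 285311670611/743008370688 = 285311670611/12.
Numerically: E[X] ≈ 2.3776e+10.

E[X] = 61917364224 · (11/12)^{11} = 285311670611/12 ≈ 2.3776e+10.


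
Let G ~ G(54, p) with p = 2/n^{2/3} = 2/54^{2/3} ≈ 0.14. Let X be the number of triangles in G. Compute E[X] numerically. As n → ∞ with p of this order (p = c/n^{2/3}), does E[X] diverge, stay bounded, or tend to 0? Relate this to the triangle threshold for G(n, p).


Number of potential triangles: C(54, 3) = 24804.
Each occurs with probability p³ ≈ (0.14)³ ≈ 2.74348e-03.
By linearity: E[X] = C(54, 3)·p³ ≈ 24804 · 2.74348e-03 ≈ 68.049.
Since α = 2/3 < 1, p = c/n^{2/3} ≫ 1/n is above the triangle threshold p ~ 1/n. Asymptotically E[X] ~ (c³/6)·n^{3(1−α)} = (2³/6)·n^{1} → ∞; triangles are abundant w.h.p.

E[X] ≈ 68.049; in regime p = Θ(1/n^{2/3}) E[X] diverges (above the triangle threshold p ~ 1/n).


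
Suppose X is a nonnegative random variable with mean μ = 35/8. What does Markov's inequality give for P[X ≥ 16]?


μ = E[X] = 35/8, a = 16.
Markov: P[X ≥ 16] ≤ μ/a = (35/8)/16 = 35/128.
Numerically: ≈ 0.273438.
(Since a = 16 > μ = 4.375000, the bound 35/128 is < 1 and informative.)

P[X ≥ 16] ≤ 35/128 ≈ 0.273438.


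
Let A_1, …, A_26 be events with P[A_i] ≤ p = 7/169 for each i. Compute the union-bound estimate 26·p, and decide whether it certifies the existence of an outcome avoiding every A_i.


Union bound: P[∪_{i=1}^{26} A_i] ≤ Σ_i P[A_i] ≤ 26·p = 26·(7/169) = 14/13.
Numerically: 14/13 ≈ 1.076923.
Is 14/13 < 1? NO.
Since the bound 14/13 is ≥ 1, the union bound is uninformative here; it does NOT by itself certify existence.

26·p = 14/13 ≈ 1.076923; existence NOT certified by the union bound.


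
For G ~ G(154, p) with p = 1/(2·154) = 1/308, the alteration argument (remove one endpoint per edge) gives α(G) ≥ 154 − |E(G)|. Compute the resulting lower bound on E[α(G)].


E[|E(G)|] = C(154, 2)·p = 11781 · (1/308) = 153/4.
E[α(G)] ≥ n − E[|E(G)|] = 154 − 153/4 = 463/4.
Numerically: ≈ 115.7500.
(This is only a lower bound; the true E[α(G)] may be larger.)

E[α(G)] ≥ 463/4 ≈ 115.7500.


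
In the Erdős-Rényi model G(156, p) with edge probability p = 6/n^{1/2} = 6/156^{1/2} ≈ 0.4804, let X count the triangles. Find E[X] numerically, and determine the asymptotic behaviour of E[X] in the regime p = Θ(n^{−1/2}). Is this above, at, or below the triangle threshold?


Number of potential triangles: C(156, 3) = 620620.
Each occurs with probability p³ ≈ (0.4804)³ ≈ 1.108580e-01.
By linearity: E[X] = C(156, 3)·p³ ≈ 620620 · 1.108580e-01 ≈ 68800.6626.
Since α = 1/2 < 1, p = c/n^{1/2} ≫ 1/n is above the triangle threshold p ~ 1/n. Asymptotically E[X] ~ (c³/6)·n^{3(1−α)} = (6³/6)·n^{1.5} → ∞; triangles are abundant w.h.p.

E[X] ≈ 68800.6626; in regime p = Θ(1/n^{1/2}) E[X] diverges (above the triangle threshold p ~ 1/n).


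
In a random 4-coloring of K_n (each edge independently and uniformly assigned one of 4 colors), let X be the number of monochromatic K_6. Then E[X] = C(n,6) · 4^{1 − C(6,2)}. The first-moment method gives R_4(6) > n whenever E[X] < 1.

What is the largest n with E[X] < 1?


We need C(n, 6) · 4^{1 − 15} < 1, i.e. C(n, 6) < 4^{15 − 1} = 268435456.
Check values of n near the boundary:
  n = 76: C(76, 6) = 218618940; 218618940 < 268435456? YES
  n = 77: C(77, 6) = 237093780; 237093780 < 268435456? YES
  n = 78: C(78, 6) = 256851595; 256851595 < 268435456? YES
  n = 79: C(79, 6) = 277962685; 277962685 < 268435456? NO
  n = 80: C(80, 6) = 300500200; 300500200 < 268435456? NO
  n = 81: C(81, 6) = 324540216; 324540216 < 268435456? NO
The largest n with C(n, 6) < 268435456 is n = 78 (where E[X] = 256851595/268435456 ≈ 0.95685). Hence R_4(6) > 78, i.e. R_4(6) ≥ 79.

Largest n = 78; hence R_4(6) > 78.


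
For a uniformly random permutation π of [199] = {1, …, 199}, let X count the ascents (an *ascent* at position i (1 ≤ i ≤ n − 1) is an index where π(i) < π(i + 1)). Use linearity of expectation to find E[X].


Write X = Σ X_I over i = 1, …, 198, with X_I the indicator of one ascent.
There are 198 indicators.
For each fixed i, the pair (π(i), π(i+1)) is a uniformly random ordered pair of distinct values from {1, …, 199}; by symmetry P[π(i) < π(i+1)] = 1/2.
By linearity: E[X] = 198 · (1/2) = (199 − 1) · (1/2) = 99 ≈ 99.000000.

E[X] = 99 = 99.000000.


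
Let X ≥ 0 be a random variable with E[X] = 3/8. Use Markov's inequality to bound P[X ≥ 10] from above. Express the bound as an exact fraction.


μ = E[X] = 3/8, a = 10.
Markov: P[X ≥ 10] ≤ μ/a = (3/8)/10 = 3/80.
Numerically: ≈ 0.03750.
(Since a = 10 > μ = 0.37500, the bound 3/80 is < 1 and informative.)

P[X ≥ 10] ≤ 3/80 ≈ 0.03750.


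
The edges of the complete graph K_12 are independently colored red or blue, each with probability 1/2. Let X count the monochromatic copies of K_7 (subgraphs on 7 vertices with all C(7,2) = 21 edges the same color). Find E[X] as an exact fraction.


Let X = Σ_S X_S over the C(12, 7) = 792 subsets S of size 7, where X_S = 1 if the K_7 on S is monochromatic.
For a fixed S, the K_7 on S has C(7, 2) = 21 edges. P[all 21 edges red] = (1/2)^21, and likewise for blue, so P[monochromatic] = 2·(1/2)^21 = 2^{1 − 21} = 1/1048576.
Summing: E[X] = C(12, 7) · 2^{1 − 21} = 792 · 1/1048576 = 99/131072.
Numerically: E[X] ≈ 0.0008.

E[X] = C(12,7)·2^(1−C(7,2)) = 99/131072 ≈ 0.0008.


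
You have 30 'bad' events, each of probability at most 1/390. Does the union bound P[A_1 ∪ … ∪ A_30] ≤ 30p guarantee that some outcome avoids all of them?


Union bound: P[∪_{i=1}^{30} A_i] ≤ Σ_i P[A_i] ≤ 30·p = 30·(1/390) = 1/13.
Numerically: 1/13 ≈ 0.0769231.
Is 1/13 < 1? YES.
Since P[∪ A_i] ≤ 1/13 < 1, the complement has P[∩ A_i^c] ≥ 1 − 1/13 = 12/13 > 0, so some outcome avoids every A_i.

30·p = 1/13 ≈ 0.0769231; existence CERTIFIED by the union bound.


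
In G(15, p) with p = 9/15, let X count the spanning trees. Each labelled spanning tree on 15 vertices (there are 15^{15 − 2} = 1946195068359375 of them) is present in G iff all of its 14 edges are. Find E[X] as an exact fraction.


K_15 has 15^{15 − 2} = 1946195068359375 labelled spanning trees.
For each such spanning tree H, let X_H = 1 if all 14 edges of H are present in G. Then P[X_H = 1] = p^{14} = (3/5)^{14} = 4782969/6103515625.
Summing the indicators: E[X] = Σ_H E[X_H] = 1946195068359375 · p^{14} = 1946195068359375 · 4782969/6103515625 = 7625597484987/5.
Numerically: E[X] ≈ 1.52512e+12.

E[X] = 1946195068359375 · (3/5)^{14} = 7625597484987/5 ≈ 1.52512e+12.


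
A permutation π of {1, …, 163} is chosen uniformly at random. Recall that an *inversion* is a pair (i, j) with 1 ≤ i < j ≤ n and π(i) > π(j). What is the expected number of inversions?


Write X = Σ X_I over the C(163, 2) = 13203 pairs i < j, with X_I the indicator of one inversion.
There are 13203 indicators.
For each fixed pair i < j, the values π(i) and π(j) are two distinct elements of {1, …, 163} in uniformly random order; by symmetry P[π(i) > π(j)] = 1/2.
By linearity: E[X] = 13203 · (1/2) = C(163, 2) · (1/2) = 13203/2 = 13203/2 ≈ 6601.500000.

E[X] = 13203/2 = 6601.500000.


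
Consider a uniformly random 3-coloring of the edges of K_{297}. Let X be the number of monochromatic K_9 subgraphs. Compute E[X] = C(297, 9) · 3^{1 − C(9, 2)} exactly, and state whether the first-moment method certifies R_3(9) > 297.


E[X] = C(297, 9) · 3^{1 − 36} = 43842345008337645 · 3^{−35} = 43842345008337645/50031545098999707.
As a reduced fraction: E[X] = 14614115002779215/16677181699666569 ≈ 0.8763.
Is E[X] < 1? YES.
Since E[X] < 1, there exists a 3-coloring of K_{297} with no monochromatic K_9; hence R_3(9) > 297.

E[X] = 14614115002779215/16677181699666569 ≈ 0.8763; E[X] < 1, so R_3(9) > 297.


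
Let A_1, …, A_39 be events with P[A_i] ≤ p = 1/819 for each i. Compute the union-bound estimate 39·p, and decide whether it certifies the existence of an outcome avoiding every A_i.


Union bound: P[∪_{i=1}^{39} A_i] ≤ Σ_i P[A_i] ≤ 39·p = 39·(1/819) = 1/21.
Numerically: 1/21 ≈ 0.0476190.
Is 1/21 < 1? YES.
Since P[∪ A_i] ≤ 1/21 < 1, the complement has P[∩ A_i^c] ≥ 1 − 1/21 = 20/21 > 0, so some outcome avoids every A_i.

39·p = 1/21 ≈ 0.0476190; existence CERTIFIED by the union bound.


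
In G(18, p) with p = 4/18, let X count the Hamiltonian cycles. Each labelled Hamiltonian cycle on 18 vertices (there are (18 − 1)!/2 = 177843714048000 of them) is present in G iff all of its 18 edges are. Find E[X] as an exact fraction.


K_18 has (18 − 1)!/2 = 177843714048000 labelled Hamiltonian cycles.
For each such Hamiltonian cycle H, let X_H = 1 if all 18 edges of H are present in G. Then P[X_H = 1] = p^{18} = (2/9)^{18} = 262144/150094635296999121.
By linearity of expectation: E[X] = Σ_H E[X_H] = 177843714048000 · p^{18} = 177843714048000 · 262144/150094635296999121 = 63951526166528000/205891132094649.
Numerically: E[X] ≈ 311.

E[X] = 177843714048000 · (2/9)^{18} = 63951526166528000/205891132094649 ≈ 311.


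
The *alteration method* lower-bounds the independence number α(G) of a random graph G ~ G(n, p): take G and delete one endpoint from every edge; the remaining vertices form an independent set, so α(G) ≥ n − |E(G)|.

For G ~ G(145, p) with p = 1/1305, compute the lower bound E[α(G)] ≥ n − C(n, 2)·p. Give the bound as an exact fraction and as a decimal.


E[|E(G)|] = C(145, 2)·p = 10440 · (1/1305) = 8.
E[α(G)] ≥ n − E[|E(G)|] = 145 − 8 = 137.
Numerically: ≈ 137.0000.
(This is only a lower bound; the true E[α(G)] may be larger.)

E[α(G)] ≥ 137 ≈ 137.0000.


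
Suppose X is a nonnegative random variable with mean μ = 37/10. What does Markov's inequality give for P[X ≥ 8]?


μ = E[X] = 37/10, a = 8.
Markov: P[X ≥ 8] ≤ μ/a = (37/10)/8 = 37/80.
Numerically: ≈ 0.46250.
(Since a = 8 > μ = 3.70000, the bound 37/80 is < 1 and informative.)

P[X ≥ 8] ≤ 37/80 ≈ 0.46250.


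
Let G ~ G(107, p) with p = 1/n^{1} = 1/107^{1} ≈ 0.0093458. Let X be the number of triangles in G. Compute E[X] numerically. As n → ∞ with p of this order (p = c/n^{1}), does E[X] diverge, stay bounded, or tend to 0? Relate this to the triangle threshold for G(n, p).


Number of potential triangles: C(107, 3) = 198485.
Each occurs with probability p³ ≈ (0.0093458)³ ≈ 8.1629788e-07.
By linearity: E[X] = C(107, 3)·p³ ≈ 198485 · 8.1629788e-07 ≈ 0.16202.
Here α = 1, so p = 1/n is exactly at the triangle threshold p ~ 1/n. Asymptotically E[X] → c³/6 = 1³/6 = 1/6 ≈ 0.16667, a bounded constant. In this regime the triangle count is asymptotically Poisson(c³/6).

E[X] ≈ 0.16202; in regime p = Θ(1/n^{1}) E[X] stays bounded (at the triangle threshold p ~ 1/n).


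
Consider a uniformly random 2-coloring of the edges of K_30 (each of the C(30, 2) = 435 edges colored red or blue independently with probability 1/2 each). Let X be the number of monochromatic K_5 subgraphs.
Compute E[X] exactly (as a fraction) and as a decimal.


Let X = Σ_S X_S over the C(30, 5) = 142506 subsets S of size 5, where X_S = 1 if the K_5 on S is monochromatic.
For a fixed S, the K_5 on S has C(5, 2) = 10 edges. P[all 10 edges red] = (1/2)^10, and likewise for blue, so P[monochromatic] = 2·(1/2)^10 = 2^{1 − 10} = 1/512.
By linearity: E[X] = C(30, 5) · 2^{1 − 10} = 142506 · 1/512 = 71253/256.
Numerically: E[X] ≈ 278.3320.

E[X] = C(30,5)·2^(1−C(5,2)) = 71253/256 ≈ 278.3320.


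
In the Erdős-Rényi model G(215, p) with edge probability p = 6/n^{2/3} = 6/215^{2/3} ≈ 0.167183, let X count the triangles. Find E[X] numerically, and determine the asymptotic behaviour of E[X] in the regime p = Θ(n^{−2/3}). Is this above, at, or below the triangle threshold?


Number of potential triangles: C(215, 3) = 1633355.
Each occurs with probability p³ ≈ (0.167183)³ ≈ 4.67279611e-03.
By linearity: E[X] = C(215, 3)·p³ ≈ 1633355 · 4.67279611e-03 ≈ 7632.334884.
Since α = 2/3 < 1, p = c/n^{2/3} ≫ 1/n is above the triangle threshold p ~ 1/n. Asymptotically E[X] ~ (c³/6)·n^{3(1−α)} = (6³/6)·n^{1} → ∞; triangles are abundant w.h.p.

E[X] ≈ 7632.334884; in regime p = Θ(1/n^{2/3}) E[X] diverges (above the triangle threshold p ~ 1/n).


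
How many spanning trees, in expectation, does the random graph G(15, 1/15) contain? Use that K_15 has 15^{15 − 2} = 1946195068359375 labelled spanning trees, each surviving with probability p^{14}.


K_15 has 15^{15 − 2} = 1946195068359375 labelled spanning trees.
For each such spanning tree H, let X_H = 1 if all 14 edges of H are present in G. Then P[X_H = 1] = p^{14} = (1/15)^{14} = 1/29192926025390625.
By linearity of expectation: E[X] = Σ_H E[X_H] = 1946195068359375 · p^{14} = 1946195068359375 · 1/29192926025390625 = 1/15.
Numerically: E[X] ≈ 0.0667.

E[X] = 1946195068359375 · (1/15)^{14} = 1/15 ≈ 0.0667.


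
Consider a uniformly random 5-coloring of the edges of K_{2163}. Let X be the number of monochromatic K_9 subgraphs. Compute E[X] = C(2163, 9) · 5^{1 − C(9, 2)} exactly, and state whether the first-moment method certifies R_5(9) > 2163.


E[X] = C(2163, 9) · 5^{1 − 36} = 2808716806866462450348390 · 5^{−35} = 2808716806866462450348390/2910383045673370361328125.
As a reduced fraction: E[X] = 561743361373292490069678/582076609134674072265625 ≈ 0.965.
Is E[X] < 1? YES.
Since E[X] < 1, there exists a 5-coloring of K_{2163} with no monochromatic K_9; hence R_5(9) > 2163.

E[X] = 561743361373292490069678/582076609134674072265625 ≈ 0.965; E[X] < 1, so R_5(9) > 2163.


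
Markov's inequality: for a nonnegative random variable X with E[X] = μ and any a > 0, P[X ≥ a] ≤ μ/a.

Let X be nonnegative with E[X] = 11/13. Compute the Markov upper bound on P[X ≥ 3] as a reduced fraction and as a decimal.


μ = E[X] = 11/13, a = 3.
Markov: P[X ≥ 3] ≤ μ/a = (11/13)/3 = 11/39.
Numerically: ≈ 0.282.
(Since a = 3 > μ = 0.846, the bound 11/39 is < 1 and informative.)

P[X ≥ 3] ≤ 11/39 ≈ 0.282.


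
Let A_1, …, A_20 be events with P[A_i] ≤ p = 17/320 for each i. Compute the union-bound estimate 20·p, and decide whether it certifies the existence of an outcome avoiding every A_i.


Union bound: P[∪_{i=1}^{20} A_i] ≤ Σ_i P[A_i] ≤ 20·p = 20·(17/320) = 17/16.
Numerically: 17/16 ≈ 1.062.
Is 17/16 < 1? NO.
Since the bound 17/16 is ≥ 1, the union bound is uninformative here; it does NOT by itself certify existence.

20·p = 17/16 ≈ 1.062; existence NOT certified by the union bound.


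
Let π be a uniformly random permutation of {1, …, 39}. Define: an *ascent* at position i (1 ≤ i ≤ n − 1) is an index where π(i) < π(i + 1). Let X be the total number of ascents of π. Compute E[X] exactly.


Write X = Σ X_I over i = 1, …, 38, with X_I the indicator of one ascent.
There are 38 indicators.
For each fixed i, the pair (π(i), π(i+1)) is a uniformly random ordered pair of distinct values from {1, …, 39}; by symmetry P[π(i) < π(i+1)] = 1/2.
By linearity: E[X] = 38 · (1/2) = (39 − 1) · (1/2) = 19 ≈ 19.00000.

E[X] = 19 = 19.00000.


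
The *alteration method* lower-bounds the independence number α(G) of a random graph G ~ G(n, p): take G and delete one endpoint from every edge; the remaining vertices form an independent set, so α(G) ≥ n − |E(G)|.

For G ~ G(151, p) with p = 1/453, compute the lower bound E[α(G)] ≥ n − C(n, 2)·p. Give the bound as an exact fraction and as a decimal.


E[|E(G)|] = C(151, 2)·p = 11325 · (1/453) = 25.
E[α(G)] ≥ n − E[|E(G)|] = 151 − 25 = 126.
Numerically: ≈ 126.000.
(This is only a lower bound; the true E[α(G)] may be larger.)

E[α(G)] ≥ 126 ≈ 126.000.


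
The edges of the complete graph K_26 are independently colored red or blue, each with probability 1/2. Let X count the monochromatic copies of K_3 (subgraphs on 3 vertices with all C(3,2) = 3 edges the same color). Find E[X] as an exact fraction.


Let X = Σ_S X_S over the C(26, 3) = 2600 subsets S of size 3, where X_S = 1 if the K_3 on S is monochromatic.
For a fixed S, the K_3 on S has C(3, 2) = 3 edges. P[all 3 edges red] = (1/2)^3, and likewise for blue, so P[monochromatic] = 2·(1/2)^3 = 2^{1 − 3} = 1/4.
By linearity of expectation: E[X] = C(26, 3) · 2^{1 − 3} = 2600 · 1/4 = 650.
Numerically: E[X] ≈ 650.000.

E[X] = C(26,3)·2^(1−C(3,2)) = 650 ≈ 650.000.


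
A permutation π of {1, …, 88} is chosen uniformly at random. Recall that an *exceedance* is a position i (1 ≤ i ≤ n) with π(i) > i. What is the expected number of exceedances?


Write X = Σ_{i=1}^{88} X_i, where X_i = 1_{π(i) > i}.
For each fixed i, π(i) is uniform over {1, …, 88} (marginal of a uniform permutation), so P[π(i) > i] = (n − i)/n. Summing: Σ_{i=1}^{88} (n − i)/n = (0 + 1 + … + 87)/88 = 88(88 − 1)/(2·88) = (88 − 1)/2.
Hence E[X] = Σ_{i=1}^{88} (88 − i)/88 = 87/2 ≈ 43.5000.

E[X] = 87/2 = 43.5000.


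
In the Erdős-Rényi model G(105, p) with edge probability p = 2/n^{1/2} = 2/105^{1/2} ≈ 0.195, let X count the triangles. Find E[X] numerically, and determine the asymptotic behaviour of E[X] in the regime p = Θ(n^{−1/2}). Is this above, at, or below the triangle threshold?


Number of potential triangles: C(105, 3) = 187460.
Each occurs with probability p³ ≈ (0.195)³ ≈ 7.43543e-03.
By linearity: E[X] = C(105, 3)·p³ ≈ 187460 · 7.43543e-03 ≈ 1393.846.
Since α = 1/2 < 1, p = c/n^{1/2} ≫ 1/n is above the triangle threshold p ~ 1/n. Asymptotically E[X] ~ (c³/6)·n^{3(1−α)} = (2³/6)·n^{1.5} → ∞; triangles are abundant w.h.p.

E[X] ≈ 1393.846; in regime p = Θ(1/n^{1/2}) E[X] diverges (above the triangle threshold p ~ 1/n).


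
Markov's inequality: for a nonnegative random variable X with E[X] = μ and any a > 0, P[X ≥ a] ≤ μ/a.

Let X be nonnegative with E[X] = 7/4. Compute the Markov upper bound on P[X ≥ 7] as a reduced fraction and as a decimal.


μ = E[X] = 7/4, a = 7.
Markov: P[X ≥ 7] ≤ μ/a = (7/4)/7 = 1/4.
Numerically: ≈ 0.250000.
(Since a = 7 > μ = 1.750000, the bound 1/4 is < 1 and informative.)

P[X ≥ 7] ≤ 1/4 ≈ 0.250000.


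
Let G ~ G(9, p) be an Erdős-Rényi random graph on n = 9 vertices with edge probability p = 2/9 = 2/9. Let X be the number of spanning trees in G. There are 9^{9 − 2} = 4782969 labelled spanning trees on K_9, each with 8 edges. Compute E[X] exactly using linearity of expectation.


K_9 has 9^{9 − 2} = 4782969 labelled spanning trees.
For each such spanning tree H, let X_H = 1 if all 8 edges of H are present in G. Then P[X_H = 1] = p^{8} = (2/9)^{8} = 256/43046721.
By linearity of expectation: E[X] = Σ_H E[X_H] = 4782969 · p^{8} = 4782969 · 256/43046721 = 256/9.
Numerically: E[X] ≈ 28.4444.

E[X] = 4782969 · (2/9)^{8} = 256/9 ≈ 28.4444.


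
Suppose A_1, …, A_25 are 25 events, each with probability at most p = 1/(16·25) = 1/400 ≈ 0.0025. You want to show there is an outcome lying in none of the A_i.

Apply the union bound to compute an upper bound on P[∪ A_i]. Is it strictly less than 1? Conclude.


Union bound: P[∪_{i=1}^{25} A_i] ≤ Σ_i P[A_i] ≤ 25·p = 25·(1/400) = 1/16.
Numerically: 1/16 ≈ 0.0625.
Is 1/16 < 1? YES.
Since P[∪ A_i] ≤ 1/16 < 1, the complement has P[∩ A_i^c] ≥ 1 − 1/16 = 15/16 > 0, so some outcome avoids every A_i.

25·p = 1/16 ≈ 0.0625; existence CERTIFIED by the union bound.


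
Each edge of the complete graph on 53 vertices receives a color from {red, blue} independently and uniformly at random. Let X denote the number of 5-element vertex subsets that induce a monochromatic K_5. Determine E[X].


Let X = Σ_S X_S over the C(53, 5) = 2869685 subsets S of size 5, where X_S = 1 if the K_5 on S is monochromatic.
For a fixed S, the K_5 on S has C(5, 2) = 10 edges. P[all 10 edges red] = (1/2)^10, and likewise for blue, so P[monochromatic] = 2·(1/2)^10 = 2^{1 − 10} = 1/512.
Summing: E[X] = C(53, 5) · 2^{1 − 10} = 2869685 · 1/512 = 2869685/512.
Numerically: E[X] ≈ 5604.85352.

E[X] = C(53,5)·2^(1−C(5,2)) = 2869685/512 ≈ 5604.85352.


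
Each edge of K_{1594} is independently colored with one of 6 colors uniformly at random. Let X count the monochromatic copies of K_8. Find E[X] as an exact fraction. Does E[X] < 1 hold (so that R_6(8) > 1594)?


E[X] = C(1594, 8) · 6^{1 − 28} = 1015652773590544255167 · 6^{−27} = 1015652773590544255167/1023490369077469249536.
As a reduced fraction: E[X] = 37616769392242379821/37907050706572935168 ≈ 0.992.
Is E[X] < 1? YES.
Since E[X] < 1, there exists a 6-coloring of K_{1594} with no monochromatic K_8; hence R_6(8) > 1594.

E[X] = 37616769392242379821/37907050706572935168 ≈ 0.992; E[X] < 1, so R_6(8) > 1594.


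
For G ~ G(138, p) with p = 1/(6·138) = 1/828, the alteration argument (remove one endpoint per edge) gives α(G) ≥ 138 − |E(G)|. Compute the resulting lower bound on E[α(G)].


E[|E(G)|] = C(138, 2)·p = 9453 · (1/828) = 137/12.
E[α(G)] ≥ n − E[|E(G)|] = 138 − 137/12 = 1519/12.
Numerically: ≈ 126.5833.
(This is only a lower bound; the true E[α(G)] may be larger.)

E[α(G)] ≥ 1519/12 ≈ 126.5833.


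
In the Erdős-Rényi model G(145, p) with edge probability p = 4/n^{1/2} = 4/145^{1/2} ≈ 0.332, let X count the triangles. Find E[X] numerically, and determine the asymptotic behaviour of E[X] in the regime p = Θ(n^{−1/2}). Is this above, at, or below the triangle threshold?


Number of potential triangles: C(145, 3) = 497640.
Each occurs with probability p³ ≈ (0.332)³ ≈ 3.66546e-02.
By linearity: E[X] = C(145, 3)·p³ ≈ 497640 · 3.66546e-02 ≈ 18240.774.
Since α = 1/2 < 1, p = c/n^{1/2} ≫ 1/n is above the triangle threshold p ~ 1/n. Asymptotically E[X] ~ (c³/6)·n^{3(1−α)} = (4³/6)·n^{1.5} → ∞; triangles are abundant w.h.p.

E[X] ≈ 18240.774; in regime p = Θ(1/n^{1/2}) E[X] diverges (above the triangle threshold p ~ 1/n).


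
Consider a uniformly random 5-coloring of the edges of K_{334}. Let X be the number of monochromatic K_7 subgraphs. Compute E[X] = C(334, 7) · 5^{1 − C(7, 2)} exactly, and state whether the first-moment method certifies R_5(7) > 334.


E[X] = C(334, 7) · 5^{1 − 21} = 86359460961576 · 5^{−20} = 86359460961576/95367431640625.
As a reduced fraction: E[X] = 86359460961576/95367431640625 ≈ 0.906.
Is E[X] < 1? YES.
Since E[X] < 1, there exists a 5-coloring of K_{334} with no monochromatic K_7; hence R_5(7) > 334.

E[X] = 86359460961576/95367431640625 ≈ 0.906; E[X] < 1, so R_5(7) > 334.


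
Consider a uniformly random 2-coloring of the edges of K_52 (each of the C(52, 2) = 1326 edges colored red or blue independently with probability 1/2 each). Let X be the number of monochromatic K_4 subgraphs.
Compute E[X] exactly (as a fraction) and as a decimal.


Let X = Σ_S X_S over the C(52, 4) = 270725 subsets S of size 4, where X_S = 1 if the K_4 on S is monochromatic.
For a fixed S, the K_4 on S has C(4, 2) = 6 edges. P[all 6 edges red] = (1/2)^6, and likewise for blue, so P[monochromatic] = 2·(1/2)^6 = 2^{1 − 6} = 1/32.
Summing: E[X] = C(52, 4) · 2^{1 − 6} = 270725 · 1/32 = 270725/32.
Numerically: E[X] ≈ 8460.1562.

E[X] = C(52,4)·2^(1−C(4,2)) = 270725/32 ≈ 8460.1562.


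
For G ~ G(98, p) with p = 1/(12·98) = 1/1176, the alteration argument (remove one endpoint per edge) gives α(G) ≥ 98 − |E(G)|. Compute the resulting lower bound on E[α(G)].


E[|E(G)|] = C(98, 2)·p = 4753 · (1/1176) = 97/24.
E[α(G)] ≥ n − E[|E(G)|] = 98 − 97/24 = 2255/24.
Numerically: ≈ 93.958333.
(This is only a lower bound; the true E[α(G)] may be larger.)

E[α(G)] ≥ 2255/24 ≈ 93.958333.


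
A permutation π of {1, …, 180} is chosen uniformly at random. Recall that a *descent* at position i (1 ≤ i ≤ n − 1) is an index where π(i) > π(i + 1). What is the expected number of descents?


Write X = Σ X_I over i = 1, …, 179, with X_I the indicator of one descent.
There are 179 indicators.
For each fixed i, the pair (π(i), π(i+1)) is a uniformly random ordered pair of distinct values from {1, …, 180}; by symmetry P[π(i) > π(i+1)] = 1/2.
By linearity: E[X] = 179 · (1/2) = (180 − 1) · (1/2) = 179/2 ≈ 89.500.

E[X] = 179/2 = 89.500.


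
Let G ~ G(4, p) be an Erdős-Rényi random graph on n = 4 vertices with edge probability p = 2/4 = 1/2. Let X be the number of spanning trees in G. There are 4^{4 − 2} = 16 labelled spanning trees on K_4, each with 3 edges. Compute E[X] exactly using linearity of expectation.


K_4 has 4^{4 − 2} = 16 labelled spanning trees.
For each such spanning tree H, let X_H = 1 if all 3 edges of H are present in G. Then P[X_H = 1] = p^{3} = (1/2)^{3} = 1/8.
By linearity of expectation: E[X] = Σ_H E[X_H] = 16 · p^{3} = 16 · 1/8 = 2.
Numerically: E[X] ≈ 2.

E[X] = 16 · (1/2)^{3} = 2 ≈ 2.


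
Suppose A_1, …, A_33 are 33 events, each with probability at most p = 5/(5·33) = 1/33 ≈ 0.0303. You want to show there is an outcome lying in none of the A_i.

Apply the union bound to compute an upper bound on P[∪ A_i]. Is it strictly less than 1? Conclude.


Union bound: P[∪_{i=1}^{33} A_i] ≤ Σ_i P[A_i] ≤ 33·p = 33·(1/33) = 1.
Numerically: 1 ≈ 1.0000.
Is 1 < 1? NO.
Since the bound 1 is ≥ 1, the union bound is uninformative here; it does NOT by itself certify existence.

33·p = 1 ≈ 1.0000; existence NOT certified by the union bound.


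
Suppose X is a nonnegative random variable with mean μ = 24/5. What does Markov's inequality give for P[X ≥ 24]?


μ = E[X] = 24/5, a = 24.
Markov: P[X ≥ 24] ≤ μ/a = (24/5)/24 = 1/5.
Numerically: ≈ 0.2000.
(Since a = 24 > μ = 4.8000, the bound 1/5 is < 1 and informative.)

P[X ≥ 24] ≤ 1/5 ≈ 0.2000.


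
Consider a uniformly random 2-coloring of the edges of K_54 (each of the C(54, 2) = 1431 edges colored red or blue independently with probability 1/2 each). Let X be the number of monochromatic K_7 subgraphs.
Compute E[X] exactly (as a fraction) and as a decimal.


Let X = Σ_S X_S over the C(54, 7) = 177100560 subsets S of size 7, where X_S = 1 if the K_7 on S is monochromatic.
For a fixed S, the K_7 on S has C(7, 2) = 21 edges. P[all 21 edges red] = (1/2)^21, and likewise for blue, so P[monochromatic] = 2·(1/2)^21 = 2^{1 − 21} = 1/1048576.
By linearity: E[X] = C(54, 7) · 2^{1 − 21} = 177100560 · 1/1048576 = 11068785/65536.
Numerically: E[X] ≈ 168.89626.

E[X] = C(54,7)·2^(1−C(7,2)) = 11068785/65536 ≈ 168.89626.


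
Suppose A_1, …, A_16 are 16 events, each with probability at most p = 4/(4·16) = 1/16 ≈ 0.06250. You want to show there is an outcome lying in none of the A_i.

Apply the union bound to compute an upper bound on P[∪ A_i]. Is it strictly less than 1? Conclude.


Union bound: P[∪_{i=1}^{16} A_i] ≤ Σ_i P[A_i] ≤ 16·p = 16·(1/16) = 1.
Numerically: 1 ≈ 1.00000.
Is 1 < 1? NO.
Since the bound 1 is ≥ 1, the union bound is uninformative here; it does NOT by itself certify existence.

16·p = 1 ≈ 1.00000; existence NOT certified by the union bound.
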